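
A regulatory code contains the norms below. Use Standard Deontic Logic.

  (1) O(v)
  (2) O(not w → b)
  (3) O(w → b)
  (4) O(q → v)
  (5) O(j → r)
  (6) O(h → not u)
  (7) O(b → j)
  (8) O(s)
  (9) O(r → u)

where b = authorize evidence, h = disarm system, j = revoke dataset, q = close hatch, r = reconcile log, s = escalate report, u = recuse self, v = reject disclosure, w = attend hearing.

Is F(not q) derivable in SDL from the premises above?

Premise 4 is O(q → v); even if O(v) held, inferring O(q) would be affirming the consequent — invalid.
No other premise forces O(q). An ideal world satisfying every premise can still have not q true, so F(not q) is not derivable.

No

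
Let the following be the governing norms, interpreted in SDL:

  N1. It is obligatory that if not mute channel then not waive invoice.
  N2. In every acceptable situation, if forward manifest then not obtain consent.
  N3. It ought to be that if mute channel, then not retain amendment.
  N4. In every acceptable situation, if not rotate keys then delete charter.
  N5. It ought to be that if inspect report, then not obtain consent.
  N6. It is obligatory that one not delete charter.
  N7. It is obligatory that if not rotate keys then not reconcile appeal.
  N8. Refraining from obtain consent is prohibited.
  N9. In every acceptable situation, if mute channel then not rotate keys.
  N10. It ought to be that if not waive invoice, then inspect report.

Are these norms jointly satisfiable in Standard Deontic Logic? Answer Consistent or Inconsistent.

Premise 6 gives O(¬delete_charter).
Premise 4 is O(¬rotate_keys → delete_charter); contrapositively O(¬delete_charter → rotate_keys). Since O(¬delete_charter) holds, K gives O(rotate_keys).
Premise 9, O(mute_channel → ¬rotate_keys), contraposes to O(rotate_keys → ¬mute_channel); with O(rotate_keys) we get O(¬mute_channel).
With premise 1, O(¬mute_channel → ¬waive_invoice), the K-axiom yields O(¬waive_invoice).
With premise 10, O(¬waive_invoice → inspect_report), the K-axiom yields O(inspect_report).
Premise 5 is O(inspect_report → ¬obtain_consent); since O(inspect_report), deontic closure gives O(¬obtain_consent).
However, F(¬obtain_consent) at premise 8 amounts to O(obtain_consent).
We now have both O(¬obtain_consent) and O(obtain_consent) — obtain_consent is simultaneously obligatory and forbidden, violating the D-axiom.

Inconsistent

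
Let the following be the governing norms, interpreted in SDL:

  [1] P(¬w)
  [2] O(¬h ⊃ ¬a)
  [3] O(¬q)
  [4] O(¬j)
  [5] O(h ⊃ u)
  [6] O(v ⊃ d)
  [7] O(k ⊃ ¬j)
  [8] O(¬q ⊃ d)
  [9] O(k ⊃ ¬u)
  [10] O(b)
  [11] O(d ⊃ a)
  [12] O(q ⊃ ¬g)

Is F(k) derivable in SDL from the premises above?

Yes

Premise 3 gives O(¬q).
Premise 8 is O(¬q ⊃ d); since O(¬q), deontic closure gives O(d).
Premise 11 is O(d ⊃ a); since O(d), deontic closure gives O(a).
The contrapositive of premise 2 (O(¬h ⊃ ¬a)) is O(a ⊃ h), and O(a) is already established, so O(h).
Premise 5 is O(h ⊃ u); since O(h), deontic closure gives O(u).
Premise 9 is O(k ⊃ ¬u); contrapositively O(u ⊃ ¬k). Since O(u) holds, K gives O(¬k).
Premises 1, 4, 6, 7, 10, 12 do not contribute to this derivation.
So O(¬k) holds, i.e. F(k). The claim follows.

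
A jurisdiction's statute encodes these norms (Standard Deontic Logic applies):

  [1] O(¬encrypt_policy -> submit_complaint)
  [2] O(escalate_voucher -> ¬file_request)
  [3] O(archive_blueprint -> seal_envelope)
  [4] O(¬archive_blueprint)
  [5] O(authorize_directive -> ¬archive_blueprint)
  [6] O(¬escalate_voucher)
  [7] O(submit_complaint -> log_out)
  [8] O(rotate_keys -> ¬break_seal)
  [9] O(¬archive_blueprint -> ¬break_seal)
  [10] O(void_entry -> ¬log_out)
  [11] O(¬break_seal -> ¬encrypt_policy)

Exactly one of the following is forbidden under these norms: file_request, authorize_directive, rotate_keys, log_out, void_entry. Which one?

Premise 4 gives O(¬archive_blueprint).
Applying K to premise 9 (O(¬archive_blueprint -> ¬break_seal)) and O(¬archive_blueprint) yields O(¬break_seal).
From O(¬break_seal) and premise 11, O(¬break_seal -> ¬encrypt_policy), we obtain O(¬encrypt_policy).
Applying K to premise 1 (O(¬encrypt_policy -> submit_complaint)) and O(¬encrypt_policy) yields O(submit_complaint).
From O(submit_complaint) and premise 7, O(submit_complaint -> log_out), we obtain O(log_out).
Premise 10, O(void_entry -> ¬log_out), contraposes to O(log_out -> ¬void_entry); with O(log_out) we get O(¬void_entry).
So O(¬void_entry) holds, i.e. void_entry is forbidden. None of the other listed options is forbidden under the premises.

void_entry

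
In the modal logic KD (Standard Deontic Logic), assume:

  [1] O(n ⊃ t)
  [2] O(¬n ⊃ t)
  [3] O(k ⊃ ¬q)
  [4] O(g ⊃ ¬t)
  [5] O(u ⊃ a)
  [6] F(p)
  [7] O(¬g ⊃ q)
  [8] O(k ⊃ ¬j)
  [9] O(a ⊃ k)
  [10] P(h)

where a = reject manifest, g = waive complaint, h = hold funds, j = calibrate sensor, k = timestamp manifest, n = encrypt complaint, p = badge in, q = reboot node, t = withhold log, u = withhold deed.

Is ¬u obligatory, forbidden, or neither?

Premises 2 and 1 cover both cases: O(¬n ⊃ t) and O(n ⊃ t). Since ¬n ∨ n is a tautology, O(t) follows.
Premise 4 is O(g ⊃ ¬t); contrapositively O(t ⊃ ¬g). Since O(t) holds, K gives O(¬g).
With premise 7, O(¬g ⊃ q), the K-axiom yields O(q).
Premise 3 is O(k ⊃ ¬q); contrapositively O(q ⊃ ¬k). Since O(q) holds, K gives O(¬k).
Premise 9 is O(a ⊃ k); contrapositively O(¬k ⊃ ¬a). Since O(¬k) holds, K gives O(¬a).
The contrapositive of premise 5 (O(u ⊃ a)) is O(¬a ⊃ ¬u), and O(¬a) is already established, so O(¬u).
Premises 6, 8, 10 do not contribute to this derivation.
Hence ¬u is obligatory.

Obligatory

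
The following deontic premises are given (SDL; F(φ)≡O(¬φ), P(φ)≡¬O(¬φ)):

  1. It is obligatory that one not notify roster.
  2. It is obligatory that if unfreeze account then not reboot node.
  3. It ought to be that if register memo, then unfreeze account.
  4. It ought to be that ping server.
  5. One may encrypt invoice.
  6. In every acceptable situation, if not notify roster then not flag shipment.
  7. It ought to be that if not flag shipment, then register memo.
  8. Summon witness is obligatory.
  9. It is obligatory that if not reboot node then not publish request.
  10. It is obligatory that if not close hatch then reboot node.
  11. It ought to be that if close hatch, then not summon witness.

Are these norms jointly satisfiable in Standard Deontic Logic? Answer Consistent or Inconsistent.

From premise 8 we have O(summon_witness).
Premise 11, O(close_hatch → ¬summon_witness), contraposes to O(summon_witness → ¬close_hatch); with O(summon_witness) we get O(¬close_hatch).
Applying K to premise 10 (O(¬close_hatch → reboot_node)) and O(¬close_hatch) yields O(reboot_node).
The contrapositive of premise 2 (O(unfreeze_account → ¬reboot_node)) is O(reboot_node → ¬unfreeze_account), and O(reboot_node) is already established, so O(¬unfreeze_account).
Premise 3, O(register_memo → unfreeze_account), contraposes to O(¬unfreeze_account → ¬register_memo); with O(¬unfreeze_account) we get O(¬register_memo).
Premise 7, O(¬flag_shipment → register_memo), contraposes to O(¬register_memo → flag_shipment); with O(¬register_memo) we get O(flag_shipment).
The contrapositive of premise 6 (O(¬notify_roster → ¬flag_shipment)) is O(flag_shipment → notify_roster), and O(flag_shipment) is already established, so O(notify_roster).
But premise 1 directly asserts O(¬notify_roster).
We now have both O(notify_roster) and O(¬notify_roster) — notify_roster is simultaneously obligatory and forbidden, violating the D-axiom.

Inconsistent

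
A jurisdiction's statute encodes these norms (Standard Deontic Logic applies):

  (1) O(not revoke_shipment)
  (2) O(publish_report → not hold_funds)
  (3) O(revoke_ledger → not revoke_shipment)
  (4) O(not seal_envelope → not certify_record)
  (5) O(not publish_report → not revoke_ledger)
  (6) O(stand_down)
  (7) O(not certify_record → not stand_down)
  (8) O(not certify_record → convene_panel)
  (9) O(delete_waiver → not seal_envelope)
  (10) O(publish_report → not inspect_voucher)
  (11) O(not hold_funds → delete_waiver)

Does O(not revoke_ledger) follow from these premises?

Yes

Premise 6 gives O(stand_down).
The contrapositive of premise 7 (O(not certify_record → not stand_down)) is O(stand_down → certify_record), and O(stand_down) is already established, so O(certify_record).
The contrapositive of premise 4 (O(not seal_envelope → not certify_record)) is O(certify_record → seal_envelope), and O(certify_record) is already established, so O(seal_envelope).
Premise 9, O(delete_waiver → not seal_envelope), contraposes to O(seal_envelope → not delete_waiver); with O(seal_envelope) we get O(not delete_waiver).
The contrapositive of premise 11 (O(not hold_funds → delete_waiver)) is O(not delete_waiver → hold_funds), and O(not delete_waiver) is already established, so O(hold_funds).
Premise 2, O(publish_report → not hold_funds), contraposes to O(hold_funds → not publish_report); with O(hold_funds) we get O(not publish_report).
From O(not publish_report) and premise 5, O(not publish_report → not revoke_ledger), we obtain O(not revoke_ledger).
Premises 1, 3, 8, 10 do not contribute to this derivation.
So O(not revoke_ledger) follows.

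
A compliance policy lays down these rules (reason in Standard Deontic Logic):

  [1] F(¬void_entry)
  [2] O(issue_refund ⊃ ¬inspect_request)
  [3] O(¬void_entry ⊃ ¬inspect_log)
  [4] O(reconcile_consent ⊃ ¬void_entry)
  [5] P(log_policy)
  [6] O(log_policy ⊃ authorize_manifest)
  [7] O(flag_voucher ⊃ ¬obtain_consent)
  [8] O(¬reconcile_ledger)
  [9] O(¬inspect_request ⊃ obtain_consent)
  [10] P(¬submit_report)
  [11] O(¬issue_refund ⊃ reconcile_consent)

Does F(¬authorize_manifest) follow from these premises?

No

Premise 6 is O(log_policy ⊃ authorize_manifest), but O(log_policy) is not derivable from the premises (the permission P(log_policy) asserts only ¬O(¬log_policy), not O(log_policy)), so it does not yield O(authorize_manifest).
No other premise forces O(authorize_manifest). An ideal world satisfying every premise can still have ¬authorize_manifest true, so F(¬authorize_manifest) is not derivable.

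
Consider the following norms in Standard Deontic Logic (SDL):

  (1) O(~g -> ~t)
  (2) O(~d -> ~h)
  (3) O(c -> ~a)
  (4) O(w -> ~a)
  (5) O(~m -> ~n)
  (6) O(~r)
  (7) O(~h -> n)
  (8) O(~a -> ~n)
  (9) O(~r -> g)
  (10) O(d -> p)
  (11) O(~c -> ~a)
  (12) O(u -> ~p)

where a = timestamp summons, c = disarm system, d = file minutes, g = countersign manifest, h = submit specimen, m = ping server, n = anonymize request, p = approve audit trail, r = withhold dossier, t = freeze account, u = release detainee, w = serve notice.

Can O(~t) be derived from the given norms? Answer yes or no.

No

Premise 1 is O(~g -> ~t), but O(~g) is not derivable from the premises, so it does not yield O(~t).
No other premise forces O(~t). An ideal world satisfying every premise can still have ~t false, so O(~t) is not derivable.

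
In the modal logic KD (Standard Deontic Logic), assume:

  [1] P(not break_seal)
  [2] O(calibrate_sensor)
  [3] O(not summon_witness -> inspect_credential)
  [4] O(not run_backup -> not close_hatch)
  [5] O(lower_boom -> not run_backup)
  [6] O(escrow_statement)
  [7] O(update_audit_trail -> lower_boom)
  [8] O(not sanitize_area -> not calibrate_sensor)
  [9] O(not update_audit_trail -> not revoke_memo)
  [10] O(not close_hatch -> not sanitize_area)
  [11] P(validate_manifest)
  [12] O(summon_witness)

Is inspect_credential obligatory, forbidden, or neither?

Premise 3 is O(not summon_witness -> inspect_credential), but O(not summon_witness) is not derivable from the premises, so it does not yield O(inspect_credential).
No premise or chain of K-axiom applications forces O(inspect_credential), and none forces O(not inspect_credential). So inspect_credential is neither obligatory nor forbidden under these norms.

Neither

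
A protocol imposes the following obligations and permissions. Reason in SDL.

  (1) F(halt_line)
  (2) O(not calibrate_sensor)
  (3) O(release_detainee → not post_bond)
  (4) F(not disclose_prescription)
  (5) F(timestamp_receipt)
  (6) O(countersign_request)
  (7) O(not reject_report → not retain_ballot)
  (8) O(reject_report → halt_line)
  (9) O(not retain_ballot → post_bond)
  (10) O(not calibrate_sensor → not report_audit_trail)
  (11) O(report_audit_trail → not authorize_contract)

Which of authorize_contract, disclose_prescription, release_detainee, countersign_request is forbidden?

Premise 1 is F(halt_line), i.e. O(not halt_line).
Premise 8 is O(reject_report → halt_line); contrapositively O(not halt_line → not reject_report). Since O(not halt_line) holds, K gives O(not reject_report).
Premise 7 is O(not reject_report → not retain_ballot); since O(not reject_report), deontic closure gives O(not retain_ballot).
Applying K to premise 9 (O(not retain_ballot → post_bond)) and O(not retain_ballot) yields O(post_bond).
The contrapositive of premise 3 (O(release_detainee → not post_bond)) is O(post_bond → not release_detainee), and O(post_bond) is already established, so O(not release_detainee).
So O(not release_detainee) holds, i.e. release_detainee is forbidden. None of the other listed options is forbidden under the premises.

release_detainee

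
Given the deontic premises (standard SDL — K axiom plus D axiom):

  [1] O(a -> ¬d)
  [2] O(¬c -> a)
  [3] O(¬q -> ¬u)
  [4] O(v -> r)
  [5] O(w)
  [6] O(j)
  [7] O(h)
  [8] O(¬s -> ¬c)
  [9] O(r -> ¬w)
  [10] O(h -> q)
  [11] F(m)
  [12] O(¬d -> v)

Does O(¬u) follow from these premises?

No

Premise 3 is O(¬q -> ¬u), but O(¬q) is not derivable from the premises, so it does not yield O(¬u).
No other premise forces O(¬u). An ideal world satisfying every premise can still have ¬u false, so O(¬u) is not derivable.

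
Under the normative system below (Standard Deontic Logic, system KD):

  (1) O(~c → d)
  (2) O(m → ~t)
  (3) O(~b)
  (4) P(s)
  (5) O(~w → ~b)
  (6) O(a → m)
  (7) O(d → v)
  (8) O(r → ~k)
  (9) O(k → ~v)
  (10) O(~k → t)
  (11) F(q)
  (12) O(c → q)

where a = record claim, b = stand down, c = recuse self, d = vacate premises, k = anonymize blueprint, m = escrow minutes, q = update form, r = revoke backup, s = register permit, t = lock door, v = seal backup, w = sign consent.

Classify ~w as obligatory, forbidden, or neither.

Premise 5 is O(~w → ~b); even if O(~b) held, inferring O(~w) would be affirming the consequent — invalid.
No premise or chain of K-axiom applications forces O(~w), and none forces O(w). So ~w is neither obligatory nor forbidden under these norms.

Neither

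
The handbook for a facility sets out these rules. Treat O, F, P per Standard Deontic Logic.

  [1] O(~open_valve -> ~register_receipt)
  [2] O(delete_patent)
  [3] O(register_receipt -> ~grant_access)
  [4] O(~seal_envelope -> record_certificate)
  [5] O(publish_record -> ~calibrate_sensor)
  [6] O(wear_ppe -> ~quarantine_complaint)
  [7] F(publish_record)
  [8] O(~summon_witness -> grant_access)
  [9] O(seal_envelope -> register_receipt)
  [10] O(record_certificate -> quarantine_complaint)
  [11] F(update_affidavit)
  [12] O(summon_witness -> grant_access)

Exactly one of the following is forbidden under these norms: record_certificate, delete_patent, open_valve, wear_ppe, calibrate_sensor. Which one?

Premises 12 and 8 cover both cases: O(summon_witness -> grant_access) and O(~summon_witness -> grant_access). Since summon_witness ∨ ~summon_witness is a tautology, O(grant_access) follows.
Premise 3, O(register_receipt -> ~grant_access), contraposes to O(grant_access -> ~register_receipt); with O(grant_access) we get O(~register_receipt).
Premise 9 is O(seal_envelope -> register_receipt); contrapositively O(~register_receipt -> ~seal_envelope). Since O(~register_receipt) holds, K gives O(~seal_envelope).
Premise 4 is O(~seal_envelope -> record_certificate); since O(~seal_envelope), deontic closure gives O(record_certificate).
With premise 10, O(record_certificate -> quarantine_complaint), the K-axiom yields O(quarantine_complaint).
Premise 6, O(wear_ppe -> ~quarantine_complaint), contraposes to O(quarantine_complaint -> ~wear_ppe); with O(quarantine_complaint) we get O(~wear_ppe).
So O(~wear_ppe) holds, i.e. wear_ppe is forbidden. None of the other listed options is forbidden under the premises.

wear_ppe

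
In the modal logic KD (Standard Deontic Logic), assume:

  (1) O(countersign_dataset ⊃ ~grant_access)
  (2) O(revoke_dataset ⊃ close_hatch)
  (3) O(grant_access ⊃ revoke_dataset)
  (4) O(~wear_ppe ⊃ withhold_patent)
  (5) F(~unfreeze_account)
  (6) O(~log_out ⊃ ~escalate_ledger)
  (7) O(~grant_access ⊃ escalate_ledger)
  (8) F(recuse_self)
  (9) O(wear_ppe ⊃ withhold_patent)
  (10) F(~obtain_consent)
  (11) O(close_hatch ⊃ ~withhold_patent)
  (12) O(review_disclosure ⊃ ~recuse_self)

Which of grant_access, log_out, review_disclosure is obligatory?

log_out

Premises 9 and 4 cover both cases: O(wear_ppe ⊃ withhold_patent) and O(~wear_ppe ⊃ withhold_patent). Since wear_ppe ∨ ~wear_ppe is a tautology, O(withhold_patent) follows.
Premise 11, O(close_hatch ⊃ ~withhold_patent), contraposes to O(withhold_patent ⊃ ~close_hatch); with O(withhold_patent) we get O(~close_hatch).
The contrapositive of premise 2 (O(revoke_dataset ⊃ close_hatch)) is O(~close_hatch ⊃ ~revoke_dataset), and O(~close_hatch) is already established, so O(~revoke_dataset).
Premise 3, O(grant_access ⊃ revoke_dataset), contraposes to O(~revoke_dataset ⊃ ~grant_access); with O(~revoke_dataset) we get O(~grant_access).
Applying K to premise 7 (O(~grant_access ⊃ escalate_ledger)) and O(~grant_access) yields O(escalate_ledger).
Premise 6, O(~log_out ⊃ ~escalate_ledger), contraposes to O(escalate_ledger ⊃ log_out); with O(escalate_ledger) we get O(log_out).
So O(log_out) holds — log_out is obligatory. None of the other listed options is made obligatory by any chain of premises.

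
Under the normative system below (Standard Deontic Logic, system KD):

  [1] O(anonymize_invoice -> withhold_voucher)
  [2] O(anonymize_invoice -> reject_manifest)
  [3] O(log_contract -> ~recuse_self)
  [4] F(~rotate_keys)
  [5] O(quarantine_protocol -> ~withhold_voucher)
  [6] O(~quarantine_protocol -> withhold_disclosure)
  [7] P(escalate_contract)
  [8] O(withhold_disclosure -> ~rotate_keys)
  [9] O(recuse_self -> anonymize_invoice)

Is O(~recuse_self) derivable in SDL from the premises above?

F(~rotate_keys) at premise 4 means O(rotate_keys).
The contrapositive of premise 8 (O(withhold_disclosure -> ~rotate_keys)) is O(rotate_keys -> ~withhold_disclosure), and O(rotate_keys) is already established, so O(~withhold_disclosure).
Premise 6 is O(~quarantine_protocol -> withhold_disclosure); contrapositively O(~withhold_disclosure -> quarantine_protocol). Since O(~withhold_disclosure) holds, K gives O(quarantine_protocol).
With premise 5, O(quarantine_protocol -> ~withhold_voucher), the K-axiom yields O(~withhold_voucher).
Premise 1, O(anonymize_invoice -> withhold_voucher), contraposes to O(~withhold_voucher -> ~anonymize_invoice); with O(~withhold_voucher) we get O(~anonymize_invoice).
Premise 9, O(recuse_self -> anonymize_invoice), contraposes to O(~anonymize_invoice -> ~recuse_self); with O(~anonymize_invoice) we get O(~recuse_self).
Premises 2, 3, 7 do not contribute to this derivation.
So O(~recuse_self) follows.

Yes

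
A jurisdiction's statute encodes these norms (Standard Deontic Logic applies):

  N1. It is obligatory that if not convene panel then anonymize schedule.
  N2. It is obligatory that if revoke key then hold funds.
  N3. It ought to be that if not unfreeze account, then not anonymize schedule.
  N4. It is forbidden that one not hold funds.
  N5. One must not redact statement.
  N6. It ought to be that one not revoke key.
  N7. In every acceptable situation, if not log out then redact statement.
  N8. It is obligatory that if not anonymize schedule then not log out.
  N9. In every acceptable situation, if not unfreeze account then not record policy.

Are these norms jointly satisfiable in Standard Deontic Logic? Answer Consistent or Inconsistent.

Premise 2 is O(revoke_key → hold_funds); even if O(hold_funds) held, inferring O(revoke_key) would be affirming the consequent — invalid.
So O(revoke_key) is not derivable, and the apparent clash with O(¬revoke_key) does not arise.
A world satisfying every obligation exists (e.g. anonymize_schedule=true, convene_panel=false, hold_funds=true, log_out=true, record_policy=false, redact_statement=false, revoke_key=false, unfreeze_account=true); no atom is both obligatory and forbidden, so the set is consistent.

Consistent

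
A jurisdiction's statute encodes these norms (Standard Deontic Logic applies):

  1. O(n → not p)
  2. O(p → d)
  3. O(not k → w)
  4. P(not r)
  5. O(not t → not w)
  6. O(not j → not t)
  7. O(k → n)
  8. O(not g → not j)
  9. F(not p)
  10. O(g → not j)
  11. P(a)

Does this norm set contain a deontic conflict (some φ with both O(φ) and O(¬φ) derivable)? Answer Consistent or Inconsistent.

By case analysis on not g: premise 8 gives O(not g → not j) and premise 10 gives O(g → not j), so O(not j) either way.
Applying K to premise 6 (O(not j → not t)) and O(not j) yields O(not t).
Premise 5 is O(not t → not w); since O(not t), deontic closure gives O(not w).
Premise 3 is O(not k → w); contrapositively O(not w → k). Since O(not w) holds, K gives O(k).
From O(k) and premise 7, O(k → n), we obtain O(n).
Applying K to premise 1 (O(n → not p)) and O(n) yields O(not p).
But premise 9, F(not p), means O(p).
We now have both O(not p) and O(p) — p is simultaneously obligatory and forbidden, violating the D-axiom.

Inconsistent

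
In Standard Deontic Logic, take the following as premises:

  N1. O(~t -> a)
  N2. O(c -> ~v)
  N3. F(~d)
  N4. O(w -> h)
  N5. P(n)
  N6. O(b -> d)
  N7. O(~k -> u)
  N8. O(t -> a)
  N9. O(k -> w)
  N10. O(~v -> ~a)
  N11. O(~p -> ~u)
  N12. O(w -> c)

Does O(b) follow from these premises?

No

Premise 6 is O(b -> d); even if O(d) held, inferring O(b) would be affirming the consequent — invalid.
No other premise forces O(b). An ideal world satisfying every premise can still have b false, so O(b) is not derivable.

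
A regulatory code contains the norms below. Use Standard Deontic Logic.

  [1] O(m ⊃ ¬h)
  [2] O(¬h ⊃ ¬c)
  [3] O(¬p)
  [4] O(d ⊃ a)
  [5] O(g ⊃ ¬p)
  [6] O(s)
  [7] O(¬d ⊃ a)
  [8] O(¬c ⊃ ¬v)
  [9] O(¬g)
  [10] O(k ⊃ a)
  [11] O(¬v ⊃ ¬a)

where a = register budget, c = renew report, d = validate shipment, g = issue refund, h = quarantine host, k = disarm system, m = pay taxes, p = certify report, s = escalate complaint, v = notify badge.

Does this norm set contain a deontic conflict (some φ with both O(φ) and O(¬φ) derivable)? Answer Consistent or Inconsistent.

Premise 5 is O(g ⊃ ¬p); even if O(¬p) held, inferring O(g) would be affirming the consequent — invalid.
So O(g) is not derivable, and the apparent clash with O(¬g) does not arise.
A world satisfying every obligation exists (e.g. a=true, c=true, d=false, g=false, h=true, k=false, m=false, p=false, s=true, v=true); no atom is both obligatory and forbidden, so the set is consistent.

Consistent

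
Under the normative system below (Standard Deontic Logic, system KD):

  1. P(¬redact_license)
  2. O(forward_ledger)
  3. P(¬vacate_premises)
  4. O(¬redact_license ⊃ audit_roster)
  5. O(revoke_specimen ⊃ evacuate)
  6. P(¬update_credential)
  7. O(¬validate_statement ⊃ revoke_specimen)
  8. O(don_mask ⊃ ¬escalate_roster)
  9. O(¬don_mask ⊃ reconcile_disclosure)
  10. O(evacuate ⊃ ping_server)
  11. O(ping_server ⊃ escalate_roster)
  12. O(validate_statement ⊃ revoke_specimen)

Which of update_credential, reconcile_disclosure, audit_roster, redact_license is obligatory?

Premises 7 and 12 are O(¬validate_statement ⊃ revoke_specimen) and O(validate_statement ⊃ revoke_specimen); every ideal world satisfies ¬validate_statement or validate_statement, so in either case revoke_specimen holds — hence O(revoke_specimen).
From O(revoke_specimen) and premise 5, O(revoke_specimen ⊃ evacuate), we obtain O(evacuate).
Applying K to premise 10 (O(evacuate ⊃ ping_server)) and O(evacuate) yields O(ping_server).
From O(ping_server) and premise 11, O(ping_server ⊃ escalate_roster), we obtain O(escalate_roster).
The contrapositive of premise 8 (O(don_mask ⊃ ¬escalate_roster)) is O(escalate_roster ⊃ ¬don_mask), and O(escalate_roster) is already established, so O(¬don_mask).
With premise 9, O(¬don_mask ⊃ reconcile_disclosure), the K-axiom yields O(reconcile_disclosure).
So O(reconcile_disclosure) holds — reconcile_disclosure is obligatory. None of the other listed options is made obligatory by any chain of premises.

reconcile_disclosure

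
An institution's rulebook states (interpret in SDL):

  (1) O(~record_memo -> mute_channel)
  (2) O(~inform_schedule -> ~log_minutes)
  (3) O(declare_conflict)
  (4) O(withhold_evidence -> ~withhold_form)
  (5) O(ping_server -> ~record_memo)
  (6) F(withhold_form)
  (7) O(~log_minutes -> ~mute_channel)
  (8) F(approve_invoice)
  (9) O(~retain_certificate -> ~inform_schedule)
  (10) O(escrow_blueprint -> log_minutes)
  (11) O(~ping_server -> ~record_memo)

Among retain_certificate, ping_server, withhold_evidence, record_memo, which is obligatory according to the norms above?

retain_certificate

By case analysis on ping_server: premise 5 gives O(ping_server -> ~record_memo) and premise 11 gives O(~ping_server -> ~record_memo), so O(~record_memo) either way.
Premise 1 is O(~record_memo -> mute_channel); since O(~record_memo), deontic closure gives O(mute_channel).
The contrapositive of premise 7 (O(~log_minutes -> ~mute_channel)) is O(mute_channel -> log_minutes), and O(mute_channel) is already established, so O(log_minutes).
Premise 2, O(~inform_schedule -> ~log_minutes), contraposes to O(log_minutes -> inform_schedule); with O(log_minutes) we get O(inform_schedule).
Premise 9, O(~retain_certificate -> ~inform_schedule), contraposes to O(inform_schedule -> retain_certificate); with O(inform_schedule) we get O(retain_certificate).
So O(retain_certificate) holds — retain_certificate is obligatory. None of the other listed options is made obligatory by any chain of premises.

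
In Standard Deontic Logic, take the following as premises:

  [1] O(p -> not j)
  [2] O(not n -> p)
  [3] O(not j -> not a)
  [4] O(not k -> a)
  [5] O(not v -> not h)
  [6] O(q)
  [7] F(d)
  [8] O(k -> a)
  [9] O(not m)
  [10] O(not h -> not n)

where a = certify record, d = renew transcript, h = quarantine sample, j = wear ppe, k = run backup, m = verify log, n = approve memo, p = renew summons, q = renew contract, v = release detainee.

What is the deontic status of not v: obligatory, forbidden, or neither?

Premises 8 and 4 are O(k -> a) and O(not k -> a); every ideal world satisfies k or not k, so in either case a holds — hence O(a).
The contrapositive of premise 3 (O(not j -> not a)) is O(a -> j), and O(a) is already established, so O(j).
Premise 1, O(p -> not j), contraposes to O(j -> not p); with O(j) we get O(not p).
Premise 2, O(not n -> p), contraposes to O(not p -> n); with O(not p) we get O(n).
Premise 10, O(not h -> not n), contraposes to O(n -> h); with O(n) we get O(h).
Premise 5 is O(not v -> not h); contrapositively O(h -> v). Since O(h) holds, K gives O(v).
Premises 6, 7, 9 do not contribute to this derivation.
Thus O(v), which is F(not v): not v is forbidden.

Forbidden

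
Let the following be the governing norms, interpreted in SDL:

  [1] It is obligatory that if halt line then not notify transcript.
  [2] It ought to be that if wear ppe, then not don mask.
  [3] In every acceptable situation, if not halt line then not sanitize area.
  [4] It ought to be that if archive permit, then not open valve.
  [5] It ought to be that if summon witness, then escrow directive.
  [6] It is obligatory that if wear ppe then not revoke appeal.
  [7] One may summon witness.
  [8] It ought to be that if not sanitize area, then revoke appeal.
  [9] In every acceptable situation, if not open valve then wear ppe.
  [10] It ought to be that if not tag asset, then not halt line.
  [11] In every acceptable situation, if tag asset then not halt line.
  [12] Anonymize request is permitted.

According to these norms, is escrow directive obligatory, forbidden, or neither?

Premise 5 is O(summon_witness → escrow_directive), but O(summon_witness) is not derivable from the premises (the permission P(summon_witness) asserts only ¬O(¬summon_witness), not O(summon_witness)), so it does not yield O(escrow_directive).
No premise or chain of K-axiom applications forces O(escrow_directive), and none forces O(¬escrow_directive). So escrow_directive is neither obligatory nor forbidden under these norms.

Neither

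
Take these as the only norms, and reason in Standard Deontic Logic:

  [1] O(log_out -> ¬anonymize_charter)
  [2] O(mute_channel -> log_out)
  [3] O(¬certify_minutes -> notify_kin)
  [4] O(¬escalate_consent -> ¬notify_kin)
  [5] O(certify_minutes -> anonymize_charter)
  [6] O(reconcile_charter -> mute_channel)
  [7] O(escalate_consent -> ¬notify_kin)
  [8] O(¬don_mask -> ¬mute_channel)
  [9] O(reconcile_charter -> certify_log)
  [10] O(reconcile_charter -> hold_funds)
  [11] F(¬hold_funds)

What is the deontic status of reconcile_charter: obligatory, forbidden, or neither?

By case analysis on ¬escalate_consent: premise 4 gives O(¬escalate_consent -> ¬notify_kin) and premise 7 gives O(escalate_consent -> ¬notify_kin), so O(¬notify_kin) either way.
Premise 3, O(¬certify_minutes -> notify_kin), contraposes to O(¬notify_kin -> certify_minutes); with O(¬notify_kin) we get O(certify_minutes).
From O(certify_minutes) and premise 5, O(certify_minutes -> anonymize_charter), we obtain O(anonymize_charter).
The contrapositive of premise 1 (O(log_out -> ¬anonymize_charter)) is O(anonymize_charter -> ¬log_out), and O(anonymize_charter) is already established, so O(¬log_out).
Premise 2 is O(mute_channel -> log_out); contrapositively O(¬log_out -> ¬mute_channel). Since O(¬log_out) holds, K gives O(¬mute_channel).
The contrapositive of premise 6 (O(reconcile_charter -> mute_channel)) is O(¬mute_channel -> ¬reconcile_charter), and O(¬mute_channel) is already established, so O(¬reconcile_charter).
Premises 8, 9, 10, 11 do not contribute to this derivation.
Thus O(¬reconcile_charter), which is F(reconcile_charter): reconcile_charter is forbidden.

Forbidden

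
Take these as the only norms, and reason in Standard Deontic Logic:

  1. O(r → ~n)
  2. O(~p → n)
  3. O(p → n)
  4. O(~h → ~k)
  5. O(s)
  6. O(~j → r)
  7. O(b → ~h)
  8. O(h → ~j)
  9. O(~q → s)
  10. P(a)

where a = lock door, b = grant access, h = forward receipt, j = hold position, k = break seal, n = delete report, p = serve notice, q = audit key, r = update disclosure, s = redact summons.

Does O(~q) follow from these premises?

No

Premise 9 is O(~q → s); even if O(s) held, inferring O(~q) would be affirming the consequent — invalid.
No other premise forces O(~q). An ideal world satisfying every premise can still have ~q false, so O(~q) is not derivable.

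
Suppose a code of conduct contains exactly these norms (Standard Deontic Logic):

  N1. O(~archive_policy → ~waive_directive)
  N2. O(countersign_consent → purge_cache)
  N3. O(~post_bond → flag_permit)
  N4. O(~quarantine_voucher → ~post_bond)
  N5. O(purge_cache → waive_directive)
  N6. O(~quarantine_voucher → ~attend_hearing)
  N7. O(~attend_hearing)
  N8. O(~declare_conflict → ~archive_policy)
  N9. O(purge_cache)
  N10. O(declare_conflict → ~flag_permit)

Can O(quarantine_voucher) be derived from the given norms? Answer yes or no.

Premise 9 states O(purge_cache) outright.
With premise 5, O(purge_cache → waive_directive), the K-axiom yields O(waive_directive).
The contrapositive of premise 1 (O(~archive_policy → ~waive_directive)) is O(waive_directive → archive_policy), and O(waive_directive) is already established, so O(archive_policy).
Premise 8, O(~declare_conflict → ~archive_policy), contraposes to O(archive_policy → declare_conflict); with O(archive_policy) we get O(declare_conflict).
Applying K to premise 10 (O(declare_conflict → ~flag_permit)) and O(declare_conflict) yields O(~flag_permit).
The contrapositive of premise 3 (O(~post_bond → flag_permit)) is O(~flag_permit → post_bond), and O(~flag_permit) is already established, so O(post_bond).
The contrapositive of premise 4 (O(~quarantine_voucher → ~post_bond)) is O(post_bond → quarantine_voucher), and O(post_bond) is already established, so O(quarantine_voucher).
Premises 2, 6, 7 do not contribute to this derivation.
So O(quarantine_voucher) follows.

Yes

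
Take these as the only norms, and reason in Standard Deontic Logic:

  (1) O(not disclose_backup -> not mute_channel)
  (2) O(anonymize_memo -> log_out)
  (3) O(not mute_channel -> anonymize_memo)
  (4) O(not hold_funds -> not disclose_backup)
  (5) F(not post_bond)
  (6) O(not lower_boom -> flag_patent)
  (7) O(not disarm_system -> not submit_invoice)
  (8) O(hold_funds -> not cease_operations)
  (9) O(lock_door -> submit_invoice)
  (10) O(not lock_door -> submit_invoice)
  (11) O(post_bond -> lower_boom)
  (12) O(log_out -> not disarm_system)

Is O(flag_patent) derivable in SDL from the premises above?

No

Premise 6 is O(not lower_boom -> flag_patent), but O(not lower_boom) is not derivable from the premises, so it does not yield O(flag_patent).
No other premise forces O(flag_patent). An ideal world satisfying every premise can still have flag_patent false, so O(flag_patent) is not derivable.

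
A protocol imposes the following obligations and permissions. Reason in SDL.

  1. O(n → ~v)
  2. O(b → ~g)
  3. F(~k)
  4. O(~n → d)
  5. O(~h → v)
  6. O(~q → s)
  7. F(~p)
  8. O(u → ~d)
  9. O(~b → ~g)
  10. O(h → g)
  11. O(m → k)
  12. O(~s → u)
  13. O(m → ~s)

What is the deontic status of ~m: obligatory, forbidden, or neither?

Premises 2 and 9 are O(b → ~g) and O(~b → ~g); every ideal world satisfies b or ~b, so in either case ~g holds — hence O(~g).
Premise 10, O(h → g), contraposes to O(~g → ~h); with O(~g) we get O(~h).
From O(~h) and premise 5, O(~h → v), we obtain O(v).
Premise 1, O(n → ~v), contraposes to O(v → ~n); with O(v) we get O(~n).
From O(~n) and premise 4, O(~n → d), we obtain O(d).
Premise 8 is O(u → ~d); contrapositively O(d → ~u). Since O(d) holds, K gives O(~u).
Premise 12 is O(~s → u); contrapositively O(~u → s). Since O(~u) holds, K gives O(s).
The contrapositive of premise 13 (O(m → ~s)) is O(s → ~m), and O(s) is already established, so O(~m).
Premises 3, 6, 7, 11 do not contribute to this derivation.
Hence ~m is obligatory.

Obligatory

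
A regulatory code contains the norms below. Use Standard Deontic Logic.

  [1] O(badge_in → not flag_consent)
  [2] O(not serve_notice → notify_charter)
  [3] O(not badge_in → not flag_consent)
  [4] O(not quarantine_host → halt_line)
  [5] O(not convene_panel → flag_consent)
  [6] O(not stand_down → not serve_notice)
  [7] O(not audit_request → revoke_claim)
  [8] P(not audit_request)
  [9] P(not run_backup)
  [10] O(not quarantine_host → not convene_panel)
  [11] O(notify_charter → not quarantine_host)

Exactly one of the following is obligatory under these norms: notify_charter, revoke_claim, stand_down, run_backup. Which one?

By case analysis on badge_in: premise 1 gives O(badge_in → not flag_consent) and premise 3 gives O(not badge_in → not flag_consent), so O(not flag_consent) either way.
Premise 5, O(not convene_panel → flag_consent), contraposes to O(not flag_consent → convene_panel); with O(not flag_consent) we get O(convene_panel).
Premise 10 is O(not quarantine_host → not convene_panel); contrapositively O(convene_panel → quarantine_host). Since O(convene_panel) holds, K gives O(quarantine_host).
Premise 11, O(notify_charter → not quarantine_host), contraposes to O(quarantine_host → not notify_charter); with O(quarantine_host) we get O(not notify_charter).
The contrapositive of premise 2 (O(not serve_notice → notify_charter)) is O(not notify_charter → serve_notice), and O(not notify_charter) is already established, so O(serve_notice).
The contrapositive of premise 6 (O(not stand_down → not serve_notice)) is O(serve_notice → stand_down), and O(serve_notice) is already established, so O(stand_down).
So O(stand_down) holds — stand_down is obligatory. None of the other listed options is made obligatory by any chain of premises.

stand_down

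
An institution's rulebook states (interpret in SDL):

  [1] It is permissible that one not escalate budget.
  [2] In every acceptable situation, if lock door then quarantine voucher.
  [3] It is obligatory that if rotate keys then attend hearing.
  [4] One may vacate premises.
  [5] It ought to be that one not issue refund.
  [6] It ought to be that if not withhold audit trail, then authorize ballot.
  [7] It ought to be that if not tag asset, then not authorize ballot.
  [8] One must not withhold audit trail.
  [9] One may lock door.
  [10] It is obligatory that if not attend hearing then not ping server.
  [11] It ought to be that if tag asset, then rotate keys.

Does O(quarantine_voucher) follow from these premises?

Premise 2 is O(lock_door → quarantine_voucher), but O(lock_door) is not derivable from the premises (the permission P(lock_door) asserts only ¬O(¬lock_door), not O(lock_door)), so it does not yield O(quarantine_voucher).
No other premise forces O(quarantine_voucher). An ideal world satisfying every premise can still have quarantine_voucher false, so O(quarantine_voucher) is not derivable.

No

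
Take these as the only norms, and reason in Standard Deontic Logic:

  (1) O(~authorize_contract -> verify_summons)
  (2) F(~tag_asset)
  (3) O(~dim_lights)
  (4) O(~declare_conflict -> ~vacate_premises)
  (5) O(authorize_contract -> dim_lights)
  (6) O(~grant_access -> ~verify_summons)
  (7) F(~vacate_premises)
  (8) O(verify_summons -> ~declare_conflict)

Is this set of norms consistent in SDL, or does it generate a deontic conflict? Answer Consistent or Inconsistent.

Inconsistent

Premise 7, F(~vacate_premises), is equivalent to O(vacate_premises).
Premise 4, O(~declare_conflict -> ~vacate_premises), contraposes to O(vacate_premises -> declare_conflict); with O(vacate_premises) we get O(declare_conflict).
The contrapositive of premise 8 (O(verify_summons -> ~declare_conflict)) is O(declare_conflict -> ~verify_summons), and O(declare_conflict) is already established, so O(~verify_summons).
Premise 1 is O(~authorize_contract -> verify_summons); contrapositively O(~verify_summons -> authorize_contract). Since O(~verify_summons) holds, K gives O(authorize_contract).
From O(authorize_contract) and premise 5, O(authorize_contract -> dim_lights), we obtain O(dim_lights).
Yet premise 3 states O(~dim_lights).
We now have both O(dim_lights) and O(~dim_lights) — dim_lights is simultaneously obligatory and forbidden, violating the D-axiom.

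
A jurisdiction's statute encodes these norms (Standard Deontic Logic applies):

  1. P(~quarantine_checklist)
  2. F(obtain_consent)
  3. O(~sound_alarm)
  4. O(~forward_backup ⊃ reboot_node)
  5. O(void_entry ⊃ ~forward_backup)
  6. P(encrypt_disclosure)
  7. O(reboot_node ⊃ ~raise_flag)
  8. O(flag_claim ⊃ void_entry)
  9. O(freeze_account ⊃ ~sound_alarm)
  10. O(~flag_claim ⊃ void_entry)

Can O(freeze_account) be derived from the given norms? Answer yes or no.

No

Premise 9 is O(freeze_account ⊃ ~sound_alarm); even if O(~sound_alarm) held, inferring O(freeze_account) would be affirming the consequent — invalid.
No other premise forces O(freeze_account). An ideal world satisfying every premise can still have freeze_account false, so O(freeze_account) is not derivable.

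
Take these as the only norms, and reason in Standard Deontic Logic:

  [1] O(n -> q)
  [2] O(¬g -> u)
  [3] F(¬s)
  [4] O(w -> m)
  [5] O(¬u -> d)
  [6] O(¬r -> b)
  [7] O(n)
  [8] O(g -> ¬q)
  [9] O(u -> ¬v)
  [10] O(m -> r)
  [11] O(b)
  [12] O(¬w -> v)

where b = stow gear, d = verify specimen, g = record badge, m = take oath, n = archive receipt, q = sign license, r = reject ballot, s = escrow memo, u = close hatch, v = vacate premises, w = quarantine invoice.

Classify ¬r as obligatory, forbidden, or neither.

Premise 7 gives O(n).
From O(n) and premise 1, O(n -> q), we obtain O(q).
The contrapositive of premise 8 (O(g -> ¬q)) is O(q -> ¬g), and O(q) is already established, so O(¬g).
Premise 2 is O(¬g -> u); since O(¬g), deontic closure gives O(u).
From O(u) and premise 9, O(u -> ¬v), we obtain O(¬v).
The contrapositive of premise 12 (O(¬w -> v)) is O(¬v -> w), and O(¬v) is already established, so O(w).
Applying K to premise 4 (O(w -> m)) and O(w) yields O(m).
Premise 10 is O(m -> r); since O(m), deontic closure gives O(r).
Premises 3, 5, 6, 11 do not contribute to this derivation.
Thus O(r), which is F(¬r): ¬r is forbidden.

Forbidden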